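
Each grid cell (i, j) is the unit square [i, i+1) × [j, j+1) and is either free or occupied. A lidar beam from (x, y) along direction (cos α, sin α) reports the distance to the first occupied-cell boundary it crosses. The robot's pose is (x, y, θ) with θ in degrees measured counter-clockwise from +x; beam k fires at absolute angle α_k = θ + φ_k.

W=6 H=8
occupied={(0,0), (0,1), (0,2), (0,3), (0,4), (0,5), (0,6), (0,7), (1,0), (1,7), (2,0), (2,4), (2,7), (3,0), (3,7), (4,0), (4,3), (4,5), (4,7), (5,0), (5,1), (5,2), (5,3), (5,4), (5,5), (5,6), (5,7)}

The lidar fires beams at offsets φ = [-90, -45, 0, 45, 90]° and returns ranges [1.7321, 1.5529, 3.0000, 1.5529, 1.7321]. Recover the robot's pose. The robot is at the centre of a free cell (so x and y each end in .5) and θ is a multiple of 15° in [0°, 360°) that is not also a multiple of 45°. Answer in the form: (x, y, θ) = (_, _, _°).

Enumerate (i+0.5, j+0.5, θ) over the 21 free cells and 16 admissible headings. For each, cast all 5 beams and compare to the given ranges.
  (3.5, 2.5, 240°): beam 1 = 2.8868 ≠ 1.7321 ✗
  (1.5, 5.5, 300°): beam 1 = 0.5774 ≠ 1.7321 ✗
  (2.5, 3.5, 210°): beam 1 = 0.5774 ≠ 1.7321 ✗
  (1.5, 1.5, 75°): beam 1 = 1.9319 ≠ 1.7321 ✗
  …
  (2.5, 2.5, 120°): r_1=1.7321, r_2=1.5529, r_3=3.0000, r_4=1.5529, r_5=1.7321 — all match ✓
Only this pose fits every beam.

(x, y, θ) = (2.5, 2.5, 120°)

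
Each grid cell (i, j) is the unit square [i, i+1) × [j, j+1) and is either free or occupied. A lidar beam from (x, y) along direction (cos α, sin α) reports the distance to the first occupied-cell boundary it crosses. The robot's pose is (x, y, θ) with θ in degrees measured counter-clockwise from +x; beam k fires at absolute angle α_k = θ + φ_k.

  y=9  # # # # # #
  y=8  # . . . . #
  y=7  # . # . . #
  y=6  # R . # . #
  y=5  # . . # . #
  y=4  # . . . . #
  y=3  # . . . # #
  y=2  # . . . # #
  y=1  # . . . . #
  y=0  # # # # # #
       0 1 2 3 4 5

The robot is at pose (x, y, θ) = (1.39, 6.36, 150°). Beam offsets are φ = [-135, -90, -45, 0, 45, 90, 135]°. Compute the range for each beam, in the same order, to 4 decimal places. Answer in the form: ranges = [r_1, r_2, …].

ranges = [1.6668, 1.2200, 1.5068, 0.4503, 0.4038, 0.7800, 5.5491]

beam 1: φ=-135°, α=15°
  d=(0.9659,0.2588)  start (1,6)  tX=0.6315 tY=2.4728  stride 1/|dx|=1.0353 1/|dy|=3.8637
    cross x-line → (2,6), t=0.6315
    cross x-line → (3,6), t=1.6668 (wall)
  → r_1 = 1.6668
beam 2: φ=-90°, α=60°
  d=(0.5000,0.8660)  start (1,6)  tX=1.2200 tY=0.7390  stride 1/|dx|=2.0000 1/|dy|=1.1547
    cross y-line → (1,7), t=0.7390
    cross x-line → (2,7), t=1.2200 (wall)
  → r_2 = 1.2200
beam 3: φ=-45°, α=105°
  d=(-0.2588,0.9659)  start (1,6)  tX=1.5068 tY=0.6626  stride 1/|dx|=3.8637 1/|dy|=1.0353
    cross y-line → (1,7), t=0.6626
    cross x-line → (0,7), t=1.5068 (wall)
  → r_3 = 1.5068
beam 4: φ=0°, α=150°
  d=(-0.8660,0.5000)  start (1,6)  tX=0.4503 tY=1.2800  stride 1/|dx|=1.1547 1/|dy|=2.0000
    cross x-line → (0,6), t=0.4503 (wall)
  → r_4 = 0.4503
beam 5: φ=45°, α=195°
  d=(-0.9659,-0.2588)  start (1,6)  tX=0.4038 tY=1.3909  stride 1/|dx|=1.0353 1/|dy|=3.8637
    cross x-line → (0,6), t=0.4038 (wall)
  → r_5 = 0.4038
beam 6: φ=90°, α=240°
  d=(-0.5000,-0.8660)  start (1,6)  tX=0.7800 tY=0.4157  stride 1/|dx|=2.0000 1/|dy|=1.1547
    cross y-line → (1,5), t=0.4157
    cross x-line → (0,5), t=0.7800 (wall)
  → r_6 = 0.7800
beam 7: φ=135°, α=285°
  d=(0.2588,-0.9659)  start (1,6)  tX=2.3569 tY=0.3727  stride 1/|dx|=3.8637 1/|dy|=1.0353
    cross y-line → (1,5), t=0.3727
    cross y-line → (1,4), t=1.4080
    cross x-line → (2,4), t=2.3569
    cross y-line → (2,3), t=2.4433
    cross y-line → (2,2), t=3.4785
    cross y-line → (2,1), t=4.5138
    cross y-line → (2,0), t=5.5491 (wall)
  → r_7 = 5.5491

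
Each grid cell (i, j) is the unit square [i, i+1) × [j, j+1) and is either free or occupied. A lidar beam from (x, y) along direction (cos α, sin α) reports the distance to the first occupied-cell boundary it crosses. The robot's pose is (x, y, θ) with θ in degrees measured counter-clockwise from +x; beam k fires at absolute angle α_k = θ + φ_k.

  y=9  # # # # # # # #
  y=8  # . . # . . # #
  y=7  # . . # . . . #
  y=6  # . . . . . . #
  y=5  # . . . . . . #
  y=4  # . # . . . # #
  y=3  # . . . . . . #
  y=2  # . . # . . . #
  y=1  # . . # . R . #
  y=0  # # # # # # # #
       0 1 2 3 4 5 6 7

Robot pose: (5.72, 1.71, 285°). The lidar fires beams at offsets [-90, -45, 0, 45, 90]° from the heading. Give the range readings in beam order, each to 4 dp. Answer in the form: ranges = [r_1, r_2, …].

beam 1: φ=-90°, α=195°
  dir = (cos 195°, sin 195°) = (-0.9659, -0.2588); from cell (5,1)
  next x-line at t=0.7454, next y-line at t=2.7432; Δt_x=1.0353, Δt_y=3.8637
    x: enter (4,1) at t=0.7454
    x: enter (3,1) at t=1.7807 ← occupied
  → r_1 = 1.7807
beam 2: φ=-45°, α=240°
  dir = (cos 240°, sin 240°) = (-0.5000, -0.8660); from cell (5,1)
  next x-line at t=1.4400, next y-line at t=0.8198; Δt_x=2.0000, Δt_y=1.1547
    y: enter (5,0) at t=0.8198 ← occupied
  → r_2 = 0.8198
beam 3: φ=0°, α=285°
  dir = (cos 285°, sin 285°) = (0.2588, -0.9659); from cell (5,1)
  next x-line at t=1.0818, next y-line at t=0.7350; Δt_x=3.8637, Δt_y=1.0353
    y: enter (5,0) at t=0.7350 ← occupied
  → r_3 = 0.7350
beam 4: φ=45°, α=330°
  dir = (cos 330°, sin 330°) = (0.8660, -0.5000); from cell (5,1)
  next x-line at t=0.3233, next y-line at t=1.4200; Δt_x=1.1547, Δt_y=2.0000
    x: enter (6,1) at t=0.3233
    y: enter (6,0) at t=1.4200 ← occupied
  → r_4 = 1.4200
beam 5: φ=90°, α=15°
  dir = (cos 15°, sin 15°) = (0.9659, 0.2588); from cell (5,1)
  next x-line at t=0.2899, next y-line at t=1.1205; Δt_x=1.0353, Δt_y=3.8637
    x: enter (6,1) at t=0.2899
    y: enter (6,2) at t=1.1205
    x: enter (7,2) at t=1.3252 ← occupied
  → r_5 = 1.3252

ranges = [1.7807, 0.8198, 0.7350, 1.4200, 1.3252]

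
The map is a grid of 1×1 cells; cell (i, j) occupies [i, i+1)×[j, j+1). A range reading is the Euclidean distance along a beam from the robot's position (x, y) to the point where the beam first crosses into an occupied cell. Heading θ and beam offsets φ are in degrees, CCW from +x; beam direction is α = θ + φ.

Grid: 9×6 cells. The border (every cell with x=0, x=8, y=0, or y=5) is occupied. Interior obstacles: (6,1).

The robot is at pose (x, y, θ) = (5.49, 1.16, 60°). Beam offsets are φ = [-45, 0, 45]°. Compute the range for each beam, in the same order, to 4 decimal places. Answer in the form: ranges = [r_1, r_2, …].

ranges = [0.5280, 4.4341, 3.9755]

beam 1: φ=-45°, α=15°
  cosα=0.9659 sinα=0.2588 | (5,1) | tMaxX 0.5280 tMaxY 3.2455 | tΔX 1.0353 tΔY 3.8637
    t=0.5280 [x] (6,1) — stop
  → r_1 = 0.5280
beam 2: φ=0°, α=60°
  cosα=0.5000 sinα=0.8660 | (5,1) | tMaxX 1.0200 tMaxY 0.9699 | tΔX 2.0000 tΔY 1.1547
    t=0.9699 [y] (5,2)
    t=1.0200 [x] (6,2)
    t=2.1246 [y] (6,3)
    t=3.0200 [x] (7,3)
    t=3.2793 [y] (7,4)
    t=4.4341 [y] (7,5) — stop
  → r_2 = 4.4341
beam 3: φ=45°, α=105°
  cosα=-0.2588 sinα=0.9659 | (5,1) | tMaxX 1.8932 tMaxY 0.8696 | tΔX 3.8637 tΔY 1.0353
    t=0.8696 [y] (5,2)
    t=1.8932 [x] (4,2)
    t=1.9049 [y] (4,3)
    t=2.9402 [y] (4,4)
    t=3.9755 [y] (4,5) — stop
  → r_3 = 3.9755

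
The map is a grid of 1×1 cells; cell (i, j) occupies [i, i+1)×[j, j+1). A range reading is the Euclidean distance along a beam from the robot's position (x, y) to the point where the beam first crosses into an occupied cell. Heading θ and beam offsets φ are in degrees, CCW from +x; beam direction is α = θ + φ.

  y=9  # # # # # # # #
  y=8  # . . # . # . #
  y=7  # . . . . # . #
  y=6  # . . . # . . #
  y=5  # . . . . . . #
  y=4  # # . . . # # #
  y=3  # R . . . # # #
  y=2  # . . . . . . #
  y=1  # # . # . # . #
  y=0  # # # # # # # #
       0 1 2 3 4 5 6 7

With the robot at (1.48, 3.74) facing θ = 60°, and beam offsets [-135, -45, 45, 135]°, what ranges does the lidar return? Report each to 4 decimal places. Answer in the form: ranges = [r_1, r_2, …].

beam 1: φ=-135°, α=285°
  cosα=0.2588 sinα=-0.9659 | (1,3) | tMaxX 2.0091 tMaxY 0.7661 | tΔX 3.8637 tΔY 1.0353
    t=0.7661 [y] (1,2)
    t=1.8014 [y] (1,1) — stop
  → r_1 = 1.8014
beam 2: φ=-45°, α=15°
  cosα=0.9659 sinα=0.2588 | (1,3) | tMaxX 0.5383 tMaxY 1.0046 | tΔX 1.0353 tΔY 3.8637
    t=0.5383 [x] (2,3)
    t=1.0046 [y] (2,4)
    t=1.5736 [x] (3,4)
    t=2.6089 [x] (4,4)
    t=3.6442 [x] (5,4) — stop
  → r_2 = 3.6442
beam 3: φ=45°, α=105°
  cosα=-0.2588 sinα=0.9659 | (1,3) | tMaxX 1.8546 tMaxY 0.2692 | tΔX 3.8637 tΔY 1.0353
    t=0.2692 [y] (1,4) — stop
  → r_3 = 0.2692
beam 4: φ=135°, α=195°
  cosα=-0.9659 sinα=-0.2588 | (1,3) | tMaxX 0.4969 tMaxY 2.8591 | tΔX 1.0353 tΔY 3.8637
    t=0.4969 [x] (0,3) — stop
  → r_4 = 0.4969

ranges = [1.8014, 3.6442, 0.2692, 0.4969]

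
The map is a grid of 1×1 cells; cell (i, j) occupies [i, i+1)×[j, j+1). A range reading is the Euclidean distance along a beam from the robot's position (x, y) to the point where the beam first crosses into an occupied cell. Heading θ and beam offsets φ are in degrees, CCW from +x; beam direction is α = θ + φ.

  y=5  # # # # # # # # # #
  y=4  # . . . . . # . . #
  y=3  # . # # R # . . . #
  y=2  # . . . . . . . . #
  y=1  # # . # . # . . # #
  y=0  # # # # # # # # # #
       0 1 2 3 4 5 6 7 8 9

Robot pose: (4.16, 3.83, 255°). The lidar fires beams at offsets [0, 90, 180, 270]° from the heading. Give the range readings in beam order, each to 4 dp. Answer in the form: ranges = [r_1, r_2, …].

beam 1: φ=0°, α=255°
  cosα=-0.2588 sinα=-0.9659 | (4,3) | tMaxX 0.6182 tMaxY 0.8593 | tΔX 3.8637 tΔY 1.0353
    t=0.6182 [x] (3,3) — stop
  → r_1 = 0.6182
beam 2: φ=90°, α=345°
  cosα=0.9659 sinα=-0.2588 | (4,3) | tMaxX 0.8696 tMaxY 3.2069 | tΔX 1.0353 tΔY 3.8637
    t=0.8696 [x] (5,3) — stop
  → r_2 = 0.8696
beam 3: φ=180°, α=75°
  cosα=0.2588 sinα=0.9659 | (4,3) | tMaxX 3.2455 tMaxY 0.1760 | tΔX 3.8637 tΔY 1.0353
    t=0.1760 [y] (4,4)
    t=1.2113 [y] (4,5) — stop
  → r_3 = 1.2113
beam 4: φ=270°, α=165°
  cosα=-0.9659 sinα=0.2588 | (4,3) | tMaxX 0.1656 tMaxY 0.6568 | tΔX 1.0353 tΔY 3.8637
    t=0.1656 [x] (3,3) — stop
  → r_4 = 0.1656

ranges = [0.6182, 0.8696, 1.2113, 0.1656]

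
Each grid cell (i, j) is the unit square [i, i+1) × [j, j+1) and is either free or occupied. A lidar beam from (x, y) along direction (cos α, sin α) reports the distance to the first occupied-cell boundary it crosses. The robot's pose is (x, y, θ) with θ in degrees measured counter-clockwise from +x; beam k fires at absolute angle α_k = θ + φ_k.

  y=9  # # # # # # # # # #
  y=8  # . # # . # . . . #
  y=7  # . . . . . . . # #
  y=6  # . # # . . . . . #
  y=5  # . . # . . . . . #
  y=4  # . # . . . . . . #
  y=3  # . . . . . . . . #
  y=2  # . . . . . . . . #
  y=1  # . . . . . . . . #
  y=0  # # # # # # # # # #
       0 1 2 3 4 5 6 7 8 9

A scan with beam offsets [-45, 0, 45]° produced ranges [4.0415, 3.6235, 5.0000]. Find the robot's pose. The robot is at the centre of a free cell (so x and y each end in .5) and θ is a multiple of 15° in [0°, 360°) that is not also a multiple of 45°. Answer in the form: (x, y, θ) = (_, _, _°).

(x, y, θ) = (5.5, 3.5, 15°)

Enumerate (i+0.5, j+0.5, θ) over the 56 free cells and 16 admissible headings. For each, cast all 3 beams and compare to the given ranges.
  (5.5, 5.5, 30°): beam 1 = 3.6235 ≠ 4.0415 ✗
  (1.5, 4.5, 75°): beam 1 = 0.5774 ≠ 4.0415 ✗
  (8.5, 8.5, 330°): beam 1 = 0.5176 ≠ 4.0415 ✗
  …
  (5.5, 3.5, 15°): r_1=4.0415, r_2=3.6235, r_3=5.0000 — all match ✓
No second candidate reproduces the full scan.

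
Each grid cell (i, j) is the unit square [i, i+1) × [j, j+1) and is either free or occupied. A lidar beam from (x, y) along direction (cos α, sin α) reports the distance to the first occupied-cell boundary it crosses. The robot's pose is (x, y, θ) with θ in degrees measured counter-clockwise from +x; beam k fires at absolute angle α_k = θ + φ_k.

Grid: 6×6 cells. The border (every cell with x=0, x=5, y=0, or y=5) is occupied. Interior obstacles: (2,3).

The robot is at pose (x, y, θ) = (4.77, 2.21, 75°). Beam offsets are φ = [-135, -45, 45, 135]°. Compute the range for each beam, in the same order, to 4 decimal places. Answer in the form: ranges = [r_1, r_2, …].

ranges = [0.4600, 0.2656, 3.2216, 2.4200]

beam 1: φ=-135°, α=300°
  direction (0.5000, -0.8660); cell (4,2); t to first gridline: x 0.4600, y 0.2425 (then +2.0000 / +1.1547)
    (4,1) via y @ 0.2425
    (5,1) via x @ 0.4600  # hit
  → r_1 = 0.4600
beam 2: φ=-45°, α=30°
  direction (0.8660, 0.5000); cell (4,2); t to first gridline: x 0.2656, y 1.5800 (then +1.1547 / +2.0000)
    (5,2) via x @ 0.2656  # hit
  → r_2 = 0.2656
beam 3: φ=45°, α=120°
  direction (-0.5000, 0.8660); cell (4,2); t to first gridline: x 1.5400, y 0.9122 (then +2.0000 / +1.1547)
    (4,3) via y @ 0.9122
    (3,3) via x @ 1.5400
    (3,4) via y @ 2.0669
    (3,5) via y @ 3.2216  # hit
  → r_3 = 3.2216
beam 4: φ=135°, α=210°
  direction (-0.8660, -0.5000); cell (4,2); t to first gridline: x 0.8891, y 0.4200 (then +1.1547 / +2.0000)
    (4,1) via y @ 0.4200
    (3,1) via x @ 0.8891
    (2,1) via x @ 2.0438
    (2,0) via y @ 2.4200  # hit
  → r_4 = 2.4200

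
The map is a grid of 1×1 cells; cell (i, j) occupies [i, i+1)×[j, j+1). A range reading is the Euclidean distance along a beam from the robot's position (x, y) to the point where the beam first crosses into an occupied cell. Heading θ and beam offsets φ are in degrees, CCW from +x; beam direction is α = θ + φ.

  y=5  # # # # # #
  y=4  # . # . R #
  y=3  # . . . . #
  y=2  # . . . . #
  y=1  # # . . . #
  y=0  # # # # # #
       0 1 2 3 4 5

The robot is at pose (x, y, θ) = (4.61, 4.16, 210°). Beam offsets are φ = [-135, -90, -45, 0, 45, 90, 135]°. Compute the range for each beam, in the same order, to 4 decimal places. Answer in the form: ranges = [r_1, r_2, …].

ranges = [0.8696, 0.9699, 1.6668, 4.1685, 3.2715, 0.7800, 0.4038]

beam 1: φ=-135°, α=75°
  direction (0.2588, 0.9659); cell (4,4); t to first gridline: x 1.5068, y 0.8696 (then +3.8637 / +1.0353)
    (4,5) via y @ 0.8696  # hit
  → r_1 = 0.8696
beam 2: φ=-90°, α=120°
  direction (-0.5000, 0.8660); cell (4,4); t to first gridline: x 1.2200, y 0.9699 (then +2.0000 / +1.1547)
    (4,5) via y @ 0.9699  # hit
  → r_2 = 0.9699
beam 3: φ=-45°, α=165°
  direction (-0.9659, 0.2588); cell (4,4); t to first gridline: x 0.6315, y 3.2455 (then +1.0353 / +3.8637)
    (3,4) via x @ 0.6315
    (2,4) via x @ 1.6668  # hit
  → r_3 = 1.6668
beam 4: φ=0°, α=210°
  direction (-0.8660, -0.5000); cell (4,4); t to first gridline: x 0.7044, y 0.3200 (then +1.1547 / +2.0000)
    (4,3) via y @ 0.3200
    (3,3) via x @ 0.7044
    (2,3) via x @ 1.8591
    (2,2) via y @ 2.3200
    (1,2) via x @ 3.0138
    (0,2) via x @ 4.1685  # hit
  → r_4 = 4.1685
beam 5: φ=45°, α=255°
  direction (-0.2588, -0.9659); cell (4,4); t to first gridline: x 2.3569, y 0.1656 (then +3.8637 / +1.0353)
    (4,3) via y @ 0.1656
    (4,2) via y @ 1.2009
    (4,1) via y @ 2.2362
    (3,1) via x @ 2.3569
    (3,0) via y @ 3.2715  # hit
  → r_5 = 3.2715
beam 6: φ=90°, α=300°
  direction (0.5000, -0.8660); cell (4,4); t to first gridline: x 0.7800, y 0.1848 (then +2.0000 / +1.1547)
    (4,3) via y @ 0.1848
    (5,3) via x @ 0.7800  # hit
  → r_6 = 0.7800
beam 7: φ=135°, α=345°
  direction (0.9659, -0.2588); cell (4,4); t to first gridline: x 0.4038, y 0.6182 (then +1.0353 / +3.8637)
    (5,4) via x @ 0.4038  # hit
  → r_7 = 0.4038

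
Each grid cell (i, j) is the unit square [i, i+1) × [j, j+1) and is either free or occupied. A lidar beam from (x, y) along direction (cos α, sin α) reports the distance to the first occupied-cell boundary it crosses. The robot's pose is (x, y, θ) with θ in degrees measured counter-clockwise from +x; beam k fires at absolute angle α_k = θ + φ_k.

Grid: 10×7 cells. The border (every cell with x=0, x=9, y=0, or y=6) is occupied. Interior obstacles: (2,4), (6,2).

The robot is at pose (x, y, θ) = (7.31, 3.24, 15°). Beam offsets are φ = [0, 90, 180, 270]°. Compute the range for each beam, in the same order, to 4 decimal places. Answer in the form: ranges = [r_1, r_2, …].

beam 1: φ=0°, α=15°
  cosα=0.9659 sinα=0.2588 | (7,3) | tMaxX 0.7143 tMaxY 2.9364 | tΔX 1.0353 tΔY 3.8637
    t=0.7143 [x] (8,3)
    t=1.7496 [x] (9,3) — stop
  → r_1 = 1.7496
beam 2: φ=90°, α=105°
  cosα=-0.2588 sinα=0.9659 | (7,3) | tMaxX 1.1977 tMaxY 0.7868 | tΔX 3.8637 tΔY 1.0353
    t=0.7868 [y] (7,4)
    t=1.1977 [x] (6,4)
    t=1.8221 [y] (6,5)
    t=2.8574 [y] (6,6) — stop
  → r_2 = 2.8574
beam 3: φ=180°, α=195°
  cosα=-0.9659 sinα=-0.2588 | (7,3) | tMaxX 0.3209 tMaxY 0.9273 | tΔX 1.0353 tΔY 3.8637
    t=0.3209 [x] (6,3)
    t=0.9273 [y] (6,2) — stop
  → r_3 = 0.9273
beam 4: φ=270°, α=285°
  cosα=0.2588 sinα=-0.9659 | (7,3) | tMaxX 2.6660 tMaxY 0.2485 | tΔX 3.8637 tΔY 1.0353
    t=0.2485 [y] (7,2)
    t=1.2837 [y] (7,1)
    t=2.3190 [y] (7,0) — stop
  → r_4 = 2.3190

ranges = [1.7496, 2.8574, 0.9273, 2.3190]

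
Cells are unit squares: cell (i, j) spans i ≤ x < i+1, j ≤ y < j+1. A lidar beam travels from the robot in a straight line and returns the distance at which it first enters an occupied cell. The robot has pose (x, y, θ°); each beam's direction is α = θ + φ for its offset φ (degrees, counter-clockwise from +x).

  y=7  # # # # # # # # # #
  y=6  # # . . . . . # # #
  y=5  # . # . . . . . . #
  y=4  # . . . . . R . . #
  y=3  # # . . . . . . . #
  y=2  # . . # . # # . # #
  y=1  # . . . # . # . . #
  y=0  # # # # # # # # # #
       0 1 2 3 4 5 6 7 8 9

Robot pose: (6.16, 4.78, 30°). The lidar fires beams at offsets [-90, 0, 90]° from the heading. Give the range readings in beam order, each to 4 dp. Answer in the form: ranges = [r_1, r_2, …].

beam 1: φ=-90°, α=300°
  direction (0.5000, -0.8660); cell (6,4); t to first gridline: x 1.6800, y 0.9007 (then +2.0000 / +1.1547)
    (6,3) via y @ 0.9007
    (7,3) via x @ 1.6800
    (7,2) via y @ 2.0554
    (7,1) via y @ 3.2101
    (8,1) via x @ 3.6800
    (8,0) via y @ 4.3648  # hit
  → r_1 = 4.3648
beam 2: φ=0°, α=30°
  direction (0.8660, 0.5000); cell (6,4); t to first gridline: x 0.9699, y 0.4400 (then +1.1547 / +2.0000)
    (6,5) via y @ 0.4400
    (7,5) via x @ 0.9699
    (8,5) via x @ 2.1246
    (8,6) via y @ 2.4400  # hit
  → r_2 = 2.4400
beam 3: φ=90°, α=120°
  direction (-0.5000, 0.8660); cell (6,4); t to first gridline: x 0.3200, y 0.2540 (then +2.0000 / +1.1547)
    (6,5) via y @ 0.2540
    (5,5) via x @ 0.3200
    (5,6) via y @ 1.4087
    (4,6) via x @ 2.3200
    (4,7) via y @ 2.5634  # hit
  → r_3 = 2.5634

ranges = [4.3648, 2.4400, 2.5634]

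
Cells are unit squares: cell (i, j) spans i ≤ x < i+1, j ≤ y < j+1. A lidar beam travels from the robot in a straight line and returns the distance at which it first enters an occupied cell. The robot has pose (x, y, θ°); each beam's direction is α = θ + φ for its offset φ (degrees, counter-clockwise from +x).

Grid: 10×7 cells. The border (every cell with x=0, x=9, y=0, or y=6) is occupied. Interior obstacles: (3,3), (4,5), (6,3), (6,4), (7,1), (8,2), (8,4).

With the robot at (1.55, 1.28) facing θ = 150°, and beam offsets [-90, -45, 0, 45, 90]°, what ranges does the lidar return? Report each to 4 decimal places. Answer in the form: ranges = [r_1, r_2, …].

ranges = [2.9000, 2.1250, 0.6351, 0.5694, 0.3233]

beam 1: φ=-90°, α=60°
  dir = (cos 60°, sin 60°) = (0.5000, 0.8660); from cell (1,1)
  next x-line at t=0.9000, next y-line at t=0.8314; Δt_x=2.0000, Δt_y=1.1547
    y: enter (1,2) at t=0.8314
    x: enter (2,2) at t=0.9000
    y: enter (2,3) at t=1.9861
    x: enter (3,3) at t=2.9000 ← occupied
  → r_1 = 2.9000
beam 2: φ=-45°, α=105°
  dir = (cos 105°, sin 105°) = (-0.2588, 0.9659); from cell (1,1)
  next x-line at t=2.1250, next y-line at t=0.7454; Δt_x=3.8637, Δt_y=1.0353
    y: enter (1,2) at t=0.7454
    y: enter (1,3) at t=1.7807
    x: enter (0,3) at t=2.1250 ← occupied
  → r_2 = 2.1250
beam 3: φ=0°, α=150°
  dir = (cos 150°, sin 150°) = (-0.8660, 0.5000); from cell (1,1)
  next x-line at t=0.6351, next y-line at t=1.4400; Δt_x=1.1547, Δt_y=2.0000
    x: enter (0,1) at t=0.6351 ← occupied
  → r_3 = 0.6351
beam 4: φ=45°, α=195°
  dir = (cos 195°, sin 195°) = (-0.9659, -0.2588); from cell (1,1)
  next x-line at t=0.5694, next y-line at t=1.0818; Δt_x=1.0353, Δt_y=3.8637
    x: enter (0,1) at t=0.5694 ← occupied
  → r_4 = 0.5694
beam 5: φ=90°, α=240°
  dir = (cos 240°, sin 240°) = (-0.5000, -0.8660); from cell (1,1)
  next x-line at t=1.1000, next y-line at t=0.3233; Δt_x=2.0000, Δt_y=1.1547
    y: enter (1,0) at t=0.3233 ← occupied
  → r_5 = 0.3233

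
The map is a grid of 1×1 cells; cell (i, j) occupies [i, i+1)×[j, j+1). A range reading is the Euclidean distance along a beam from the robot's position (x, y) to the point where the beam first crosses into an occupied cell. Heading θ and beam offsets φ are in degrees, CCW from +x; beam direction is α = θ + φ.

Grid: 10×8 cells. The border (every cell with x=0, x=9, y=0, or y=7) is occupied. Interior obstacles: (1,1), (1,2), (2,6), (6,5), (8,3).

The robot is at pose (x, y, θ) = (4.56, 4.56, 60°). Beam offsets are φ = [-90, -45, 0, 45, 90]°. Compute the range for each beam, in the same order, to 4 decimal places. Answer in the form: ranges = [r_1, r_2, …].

beam 1: φ=-90°, α=330°
  direction (0.8660, -0.5000); cell (4,4); t to first gridline: x 0.5081, y 1.1200 (then +1.1547 / +2.0000)
    (5,4) via x @ 0.5081
    (5,3) via y @ 1.1200
    (6,3) via x @ 1.6628
    (7,3) via x @ 2.8175
    (7,2) via y @ 3.1200
    (8,2) via x @ 3.9722
    (8,1) via y @ 5.1200
    (9,1) via x @ 5.1269  # hit
  → r_1 = 5.1269
beam 2: φ=-45°, α=15°
  direction (0.9659, 0.2588); cell (4,4); t to first gridline: x 0.4555, y 1.7000 (then +1.0353 / +3.8637)
    (5,4) via x @ 0.4555
    (6,4) via x @ 1.4908
    (6,5) via y @ 1.7000  # hit
  → r_2 = 1.7000
beam 3: φ=0°, α=60°
  direction (0.5000, 0.8660); cell (4,4); t to first gridline: x 0.8800, y 0.5081 (then +2.0000 / +1.1547)
    (4,5) via y @ 0.5081
    (5,5) via x @ 0.8800
    (5,6) via y @ 1.6628
    (5,7) via y @ 2.8175  # hit
  → r_3 = 2.8175
beam 4: φ=45°, α=105°
  direction (-0.2588, 0.9659); cell (4,4); t to first gridline: x 2.1637, y 0.4555 (then +3.8637 / +1.0353)
    (4,5) via y @ 0.4555
    (4,6) via y @ 1.4908
    (3,6) via x @ 2.1637
    (3,7) via y @ 2.5261  # hit
  → r_4 = 2.5261
beam 5: φ=90°, α=150°
  direction (-0.8660, 0.5000); cell (4,4); t to first gridline: x 0.6466, y 0.8800 (then +1.1547 / +2.0000)
    (3,4) via x @ 0.6466
    (3,5) via y @ 0.8800
    (2,5) via x @ 1.8013
    (2,6) via y @ 2.8800  # hit
  → r_5 = 2.8800

ranges = [5.1269, 1.7000, 2.8175, 2.5261, 2.8800]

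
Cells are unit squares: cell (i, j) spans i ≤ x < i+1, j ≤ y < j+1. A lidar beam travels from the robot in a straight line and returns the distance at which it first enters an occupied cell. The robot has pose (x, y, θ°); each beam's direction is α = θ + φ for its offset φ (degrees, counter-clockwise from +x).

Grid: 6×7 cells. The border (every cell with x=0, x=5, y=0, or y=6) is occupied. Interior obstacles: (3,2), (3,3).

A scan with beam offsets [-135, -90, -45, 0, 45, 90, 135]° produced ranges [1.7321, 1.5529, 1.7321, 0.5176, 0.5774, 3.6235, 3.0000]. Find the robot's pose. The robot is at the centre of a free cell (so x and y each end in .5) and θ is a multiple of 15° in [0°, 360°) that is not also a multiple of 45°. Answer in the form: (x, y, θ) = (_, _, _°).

(x, y, θ) = (2.5, 2.5, 345°)

The pose lattice has 18·16 = 288 candidates. Test each by forward raycasting.
  (4.5, 3.5, 330°): beam 1 = 0.5176 ≠ 1.7321 ✗
  (1.5, 3.5, 75°): beam 1 = 2.8868 ≠ 1.7321 ✗
  (3.5, 4.5, 285°): beam 1 = 2.8868 ≠ 1.7321 ✗
  …
  (2.5, 2.5, 345°): r_1=1.7321, r_2=1.5529, r_3=1.7321, r_4=0.5176, r_5=0.5774, r_6=3.6235, r_7=3.0000 — all match ✓
Unique over the lattice → pose = (2.5, 2.5, 345°).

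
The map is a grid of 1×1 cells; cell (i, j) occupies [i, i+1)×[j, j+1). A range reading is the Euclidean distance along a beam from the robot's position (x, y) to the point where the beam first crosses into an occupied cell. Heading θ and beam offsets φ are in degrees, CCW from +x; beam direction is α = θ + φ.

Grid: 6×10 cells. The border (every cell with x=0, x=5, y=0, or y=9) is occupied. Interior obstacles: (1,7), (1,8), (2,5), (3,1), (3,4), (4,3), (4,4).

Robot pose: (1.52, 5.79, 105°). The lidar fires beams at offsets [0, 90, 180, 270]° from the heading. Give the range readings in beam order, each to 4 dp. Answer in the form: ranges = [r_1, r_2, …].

beam 1: φ=0°, α=105°
  cosα=-0.2588 sinα=0.9659 | (1,5) | tMaxX 2.0091 tMaxY 0.2174 | tΔX 3.8637 tΔY 1.0353
    t=0.2174 [y] (1,6)
    t=1.2527 [y] (1,7) — stop
  → r_1 = 1.2527
beam 2: φ=90°, α=195°
  cosα=-0.9659 sinα=-0.2588 | (1,5) | tMaxX 0.5383 tMaxY 3.0523 | tΔX 1.0353 tΔY 3.8637
    t=0.5383 [x] (0,5) — stop
  → r_2 = 0.5383
beam 3: φ=180°, α=285°
  cosα=0.2588 sinα=-0.9659 | (1,5) | tMaxX 1.8546 tMaxY 0.8179 | tΔX 3.8637 tΔY 1.0353
    t=0.8179 [y] (1,4)
    t=1.8531 [y] (1,3)
    t=1.8546 [x] (2,3)
    t=2.8884 [y] (2,2)
    t=3.9237 [y] (2,1)
    t=4.9590 [y] (2,0) — stop
  → r_3 = 4.9590
beam 4: φ=270°, α=15°
  cosα=0.9659 sinα=0.2588 | (1,5) | tMaxX 0.4969 tMaxY 0.8114 | tΔX 1.0353 tΔY 3.8637
    t=0.4969 [x] (2,5) — stop
  → r_4 = 0.4969

ranges = [1.2527, 0.5383, 4.9590, 0.4969]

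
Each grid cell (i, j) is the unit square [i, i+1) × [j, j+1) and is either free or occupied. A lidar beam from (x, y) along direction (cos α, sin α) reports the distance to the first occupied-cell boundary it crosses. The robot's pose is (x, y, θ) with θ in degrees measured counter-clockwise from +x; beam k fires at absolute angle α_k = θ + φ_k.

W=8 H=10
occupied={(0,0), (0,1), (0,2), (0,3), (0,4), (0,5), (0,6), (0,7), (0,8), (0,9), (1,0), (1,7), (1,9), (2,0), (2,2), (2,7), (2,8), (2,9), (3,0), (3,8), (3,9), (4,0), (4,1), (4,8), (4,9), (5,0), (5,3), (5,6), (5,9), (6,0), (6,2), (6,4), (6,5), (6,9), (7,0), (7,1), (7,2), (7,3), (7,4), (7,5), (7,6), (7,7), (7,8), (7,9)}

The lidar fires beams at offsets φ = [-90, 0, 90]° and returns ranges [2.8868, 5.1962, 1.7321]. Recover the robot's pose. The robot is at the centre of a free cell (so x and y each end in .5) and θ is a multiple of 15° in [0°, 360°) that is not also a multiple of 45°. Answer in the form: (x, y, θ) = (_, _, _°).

Enumerate (i+0.5, j+0.5, θ) over the 36 free cells and 16 admissible headings. For each, cast all 3 beams and compare to the given ranges.
  (4.5, 5.5, 195°): beam 1 = 2.5882 ≠ 2.8868 ✗
  (3.5, 6.5, 300°): beam 2 = 3.0000 ≠ 5.1962 ✗
  (1.5, 3.5, 75°): beam 1 = 4.6587 ≠ 2.8868 ✗
  (2.5, 4.5, 75°): beam 1 = 2.5882 ≠ 2.8868 ✗
  …
  (3.5, 5.5, 300°): r_1=2.8868, r_2=5.1962, r_3=1.7321 — all match ✓
Unique over the lattice → pose = (3.5, 5.5, 300°).

(x, y, θ) = (3.5, 5.5, 300°)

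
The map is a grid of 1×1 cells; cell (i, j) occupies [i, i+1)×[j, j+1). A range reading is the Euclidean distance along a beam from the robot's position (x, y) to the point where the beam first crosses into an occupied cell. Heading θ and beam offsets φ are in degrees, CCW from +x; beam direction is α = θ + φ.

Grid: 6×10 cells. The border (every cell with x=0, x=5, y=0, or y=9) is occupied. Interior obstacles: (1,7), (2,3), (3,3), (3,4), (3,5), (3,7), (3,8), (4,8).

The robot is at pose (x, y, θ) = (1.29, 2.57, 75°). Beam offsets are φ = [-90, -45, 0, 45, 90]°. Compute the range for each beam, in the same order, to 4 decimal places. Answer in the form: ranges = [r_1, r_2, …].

ranges = [3.8409, 0.8600, 6.6069, 0.5800, 0.3002]

beam 1: φ=-90°, α=345°
  d=(0.9659,-0.2588)  start (1,2)  tX=0.7350 tY=2.2023  stride 1/|dx|=1.0353 1/|dy|=3.8637
    cross x-line → (2,2), t=0.7350
    cross x-line → (3,2), t=1.7703
    cross y-line → (3,1), t=2.2023
    cross x-line → (4,1), t=2.8056
    cross x-line → (5,1), t=3.8409 (wall)
  → r_1 = 3.8409
beam 2: φ=-45°, α=30°
  d=(0.8660,0.5000)  start (1,2)  tX=0.8198 tY=0.8600  stride 1/|dx|=1.1547 1/|dy|=2.0000
    cross x-line → (2,2), t=0.8198
    cross y-line → (2,3), t=0.8600 (wall)
  → r_2 = 0.8600
beam 3: φ=0°, α=75°
  d=(0.2588,0.9659)  start (1,2)  tX=2.7432 tY=0.4452  stride 1/|dx|=3.8637 1/|dy|=1.0353
    cross y-line → (1,3), t=0.4452
    cross y-line → (1,4), t=1.4804
    cross y-line → (1,5), t=2.5157
    cross x-line → (2,5), t=2.7432
    cross y-line → (2,6), t=3.5510
    cross y-line → (2,7), t=4.5863
    cross y-line → (2,8), t=5.6215
    cross x-line → (3,8), t=6.6069 (wall)
  → r_3 = 6.6069
beam 4: φ=45°, α=120°
  d=(-0.5000,0.8660)  start (1,2)  tX=0.5800 tY=0.4965  stride 1/|dx|=2.0000 1/|dy|=1.1547
    cross y-line → (1,3), t=0.4965
    cross x-line → (0,3), t=0.5800 (wall)
  → r_4 = 0.5800
beam 5: φ=90°, α=165°
  d=(-0.9659,0.2588)  start (1,2)  tX=0.3002 tY=1.6614  stride 1/|dx|=1.0353 1/|dy|=3.8637
    cross x-line → (0,2), t=0.3002 (wall)
  → r_5 = 0.3002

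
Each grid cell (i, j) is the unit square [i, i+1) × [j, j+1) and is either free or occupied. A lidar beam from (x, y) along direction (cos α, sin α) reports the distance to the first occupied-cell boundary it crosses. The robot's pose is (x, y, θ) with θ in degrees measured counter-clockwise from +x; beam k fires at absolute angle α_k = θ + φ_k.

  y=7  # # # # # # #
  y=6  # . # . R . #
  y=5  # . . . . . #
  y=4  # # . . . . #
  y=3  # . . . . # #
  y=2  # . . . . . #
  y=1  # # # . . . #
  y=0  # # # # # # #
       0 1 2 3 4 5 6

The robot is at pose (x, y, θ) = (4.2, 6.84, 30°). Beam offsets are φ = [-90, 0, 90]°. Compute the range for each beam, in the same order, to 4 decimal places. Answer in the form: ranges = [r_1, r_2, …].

beam 1: φ=-90°, α=300°
  direction (0.5000, -0.8660); cell (4,6); t to first gridline: x 1.6000, y 0.9699 (then +2.0000 / +1.1547)
    (4,5) via y @ 0.9699
    (5,5) via x @ 1.6000
    (5,4) via y @ 2.1246
    (5,3) via y @ 3.2793  # hit
  → r_1 = 3.2793
beam 2: φ=0°, α=30°
  direction (0.8660, 0.5000); cell (4,6); t to first gridline: x 0.9238, y 0.3200 (then +1.1547 / +2.0000)
    (4,7) via y @ 0.3200  # hit
  → r_2 = 0.3200
beam 3: φ=90°, α=120°
  direction (-0.5000, 0.8660); cell (4,6); t to first gridline: x 0.4000, y 0.1848 (then +2.0000 / +1.1547)
    (4,7) via y @ 0.1848  # hit
  → r_3 = 0.1848

ranges = [3.2793, 0.3200, 0.1848]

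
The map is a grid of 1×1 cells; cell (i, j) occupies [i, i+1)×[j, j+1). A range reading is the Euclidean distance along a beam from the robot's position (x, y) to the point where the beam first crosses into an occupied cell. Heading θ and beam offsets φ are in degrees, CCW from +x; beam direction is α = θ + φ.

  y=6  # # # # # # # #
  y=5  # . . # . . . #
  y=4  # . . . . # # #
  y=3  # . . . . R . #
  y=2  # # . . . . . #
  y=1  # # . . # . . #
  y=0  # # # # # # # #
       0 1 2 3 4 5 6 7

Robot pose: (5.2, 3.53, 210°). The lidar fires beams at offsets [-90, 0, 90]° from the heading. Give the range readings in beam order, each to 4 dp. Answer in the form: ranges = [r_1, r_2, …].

ranges = [2.4000, 3.6950, 2.9214]

beam 1: φ=-90°, α=120°
  cosα=-0.5000 sinα=0.8660 | (5,3) | tMaxX 0.4000 tMaxY 0.5427 | tΔX 2.0000 tΔY 1.1547
    t=0.4000 [x] (4,3)
    t=0.5427 [y] (4,4)
    t=1.6974 [y] (4,5)
    t=2.4000 [x] (3,5) — stop
  → r_1 = 2.4000
beam 2: φ=0°, α=210°
  cosα=-0.8660 sinα=-0.5000 | (5,3) | tMaxX 0.2309 tMaxY 1.0600 | tΔX 1.1547 tΔY 2.0000
    t=0.2309 [x] (4,3)
    t=1.0600 [y] (4,2)
    t=1.3856 [x] (3,2)
    t=2.5403 [x] (2,2)
    t=3.0600 [y] (2,1)
    t=3.6950 [x] (1,1) — stop
  → r_2 = 3.6950
beam 3: φ=90°, α=300°
  cosα=0.5000 sinα=-0.8660 | (5,3) | tMaxX 1.6000 tMaxY 0.6120 | tΔX 2.0000 tΔY 1.1547
    t=0.6120 [y] (5,2)
    t=1.6000 [x] (6,2)
    t=1.7667 [y] (6,1)
    t=2.9214 [y] (6,0) — stop
  → r_3 = 2.9214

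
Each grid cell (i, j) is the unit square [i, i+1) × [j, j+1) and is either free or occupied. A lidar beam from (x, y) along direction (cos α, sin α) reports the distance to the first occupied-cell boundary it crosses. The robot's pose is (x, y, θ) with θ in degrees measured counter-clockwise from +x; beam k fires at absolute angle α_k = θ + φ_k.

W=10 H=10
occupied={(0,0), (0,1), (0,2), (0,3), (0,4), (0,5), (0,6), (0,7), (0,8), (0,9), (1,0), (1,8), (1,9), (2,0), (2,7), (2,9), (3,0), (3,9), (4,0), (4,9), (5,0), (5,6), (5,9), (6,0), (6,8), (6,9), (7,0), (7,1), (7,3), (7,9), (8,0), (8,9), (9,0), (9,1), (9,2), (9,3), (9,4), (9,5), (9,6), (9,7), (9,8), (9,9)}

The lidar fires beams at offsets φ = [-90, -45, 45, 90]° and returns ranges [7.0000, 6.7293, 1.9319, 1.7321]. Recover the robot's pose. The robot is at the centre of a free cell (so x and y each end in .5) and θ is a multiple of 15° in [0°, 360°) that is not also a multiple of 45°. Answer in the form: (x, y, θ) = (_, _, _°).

Candidates: 58 free-cell centres × 16 headings = 928 poses. Raycast each; keep the one whose scan matches to 4 dp.
  (7.5, 8.5, 330°): beam 1 = 8.6603 ≠ 7.0000 ✗
  (2.5, 8.5, 195°): beam 1 = 0.5176 ≠ 7.0000 ✗
  (7.5, 6.5, 120°): beam 1 = 1.7321 ≠ 7.0000 ✗
  (5.5, 1.5, 345°): beam 1 = 0.5176 ≠ 7.0000 ✗
  …
  (4.5, 7.5, 330°): r_1=7.0000, r_2=6.7293, r_3=1.9319, r_4=1.7321 — all match ✓
Only this pose fits every beam.

(x, y, θ) = (4.5, 7.5, 330°)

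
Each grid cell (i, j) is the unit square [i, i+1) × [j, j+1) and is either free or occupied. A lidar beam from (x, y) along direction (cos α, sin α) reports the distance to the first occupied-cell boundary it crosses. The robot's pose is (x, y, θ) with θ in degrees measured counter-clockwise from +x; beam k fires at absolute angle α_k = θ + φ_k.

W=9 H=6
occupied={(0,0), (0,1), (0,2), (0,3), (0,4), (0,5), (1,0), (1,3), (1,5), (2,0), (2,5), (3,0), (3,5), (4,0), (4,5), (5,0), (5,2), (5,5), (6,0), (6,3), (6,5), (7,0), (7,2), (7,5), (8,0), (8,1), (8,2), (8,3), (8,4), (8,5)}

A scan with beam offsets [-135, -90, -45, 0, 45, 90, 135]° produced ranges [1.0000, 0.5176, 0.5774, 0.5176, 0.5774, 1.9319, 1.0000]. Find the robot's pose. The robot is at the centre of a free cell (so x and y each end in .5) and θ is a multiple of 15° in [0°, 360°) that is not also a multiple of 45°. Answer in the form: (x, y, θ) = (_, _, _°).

The pose lattice has 24·16 = 384 candidates. Test each by forward raycasting.
  (2.5, 3.5, 75°): beam 1 = 2.8868 ≠ 1.0000 ✗
  (5.5, 3.5, 195°): beam 1 = 1.7321 ≠ 1.0000 ✗
  (1.5, 2.5, 300°): beam 1 = 0.5176 ≠ 1.0000 ✗
  (5.5, 4.5, 330°): beam 1 = 3.6235 ≠ 1.0000 ✗
  (3.5, 3.5, 60°): beam 1 = 2.5882 ≠ 1.0000 ✗
  …
  (7.5, 4.5, 75°): r_1=1.0000, r_2=0.5176, r_3=0.5774, r_4=0.5176, r_5=0.5774, r_6=1.9319, r_7=1.0000 — all match ✓
Unique over the lattice → pose = (7.5, 4.5, 75°).

(x, y, θ) = (7.5, 4.5, 75°)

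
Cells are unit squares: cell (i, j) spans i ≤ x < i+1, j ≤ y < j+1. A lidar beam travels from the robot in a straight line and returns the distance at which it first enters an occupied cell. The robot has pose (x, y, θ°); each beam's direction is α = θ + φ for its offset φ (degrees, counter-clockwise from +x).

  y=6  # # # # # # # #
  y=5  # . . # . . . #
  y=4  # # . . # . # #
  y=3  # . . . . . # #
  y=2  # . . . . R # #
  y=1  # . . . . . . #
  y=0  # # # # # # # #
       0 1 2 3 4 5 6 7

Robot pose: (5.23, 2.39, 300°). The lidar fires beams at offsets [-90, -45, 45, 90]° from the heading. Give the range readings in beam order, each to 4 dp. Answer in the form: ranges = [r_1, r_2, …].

beam 1: φ=-90°, α=210°
  direction (-0.8660, -0.5000); cell (5,2); t to first gridline: x 0.2656, y 0.7800 (then +1.1547 / +2.0000)
    (4,2) via x @ 0.2656
    (4,1) via y @ 0.7800
    (3,1) via x @ 1.4203
    (2,1) via x @ 2.5750
    (2,0) via y @ 2.7800  # hit
  → r_1 = 2.7800
beam 2: φ=-45°, α=255°
  direction (-0.2588, -0.9659); cell (5,2); t to first gridline: x 0.8887, y 0.4038 (then +3.8637 / +1.0353)
    (5,1) via y @ 0.4038
    (4,1) via x @ 0.8887
    (4,0) via y @ 1.4390  # hit
  → r_2 = 1.4390
beam 3: φ=45°, α=345°
  direction (0.9659, -0.2588); cell (5,2); t to first gridline: x 0.7972, y 1.5068 (then +1.0353 / +3.8637)
    (6,2) via x @ 0.7972  # hit
  → r_3 = 0.7972
beam 4: φ=90°, α=30°
  direction (0.8660, 0.5000); cell (5,2); t to first gridline: x 0.8891, y 1.2200 (then +1.1547 / +2.0000)
    (6,2) via x @ 0.8891  # hit
  → r_4 = 0.8891

ranges = [2.7800, 1.4390, 0.7972, 0.8891]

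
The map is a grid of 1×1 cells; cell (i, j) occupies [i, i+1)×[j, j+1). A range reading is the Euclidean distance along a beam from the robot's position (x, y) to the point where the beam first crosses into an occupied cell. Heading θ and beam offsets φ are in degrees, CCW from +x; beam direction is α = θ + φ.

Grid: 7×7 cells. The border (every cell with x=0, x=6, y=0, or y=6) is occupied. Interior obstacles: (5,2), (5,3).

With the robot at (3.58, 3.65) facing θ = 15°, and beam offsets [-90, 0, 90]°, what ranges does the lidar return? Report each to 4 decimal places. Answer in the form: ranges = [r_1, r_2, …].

ranges = [2.7435, 2.5054, 2.4329]

beam 1: φ=-90°, α=285°
  cosα=0.2588 sinα=-0.9659 | (3,3) | tMaxX 1.6228 tMaxY 0.6729 | tΔX 3.8637 tΔY 1.0353
    t=0.6729 [y] (3,2)
    t=1.6228 [x] (4,2)
    t=1.7082 [y] (4,1)
    t=2.7435 [y] (4,0) — stop
  → r_1 = 2.7435
beam 2: φ=0°, α=15°
  cosα=0.9659 sinα=0.2588 | (3,3) | tMaxX 0.4348 tMaxY 1.3523 | tΔX 1.0353 tΔY 3.8637
    t=0.4348 [x] (4,3)
    t=1.3523 [y] (4,4)
    t=1.4701 [x] (5,4)
    t=2.5054 [x] (6,4) — stop
  → r_2 = 2.5054
beam 3: φ=90°, α=105°
  cosα=-0.2588 sinα=0.9659 | (3,3) | tMaxX 2.2409 tMaxY 0.3623 | tΔX 3.8637 tΔY 1.0353
    t=0.3623 [y] (3,4)
    t=1.3976 [y] (3,5)
    t=2.2409 [x] (2,5)
    t=2.4329 [y] (2,6) — stop
  → r_3 = 2.4329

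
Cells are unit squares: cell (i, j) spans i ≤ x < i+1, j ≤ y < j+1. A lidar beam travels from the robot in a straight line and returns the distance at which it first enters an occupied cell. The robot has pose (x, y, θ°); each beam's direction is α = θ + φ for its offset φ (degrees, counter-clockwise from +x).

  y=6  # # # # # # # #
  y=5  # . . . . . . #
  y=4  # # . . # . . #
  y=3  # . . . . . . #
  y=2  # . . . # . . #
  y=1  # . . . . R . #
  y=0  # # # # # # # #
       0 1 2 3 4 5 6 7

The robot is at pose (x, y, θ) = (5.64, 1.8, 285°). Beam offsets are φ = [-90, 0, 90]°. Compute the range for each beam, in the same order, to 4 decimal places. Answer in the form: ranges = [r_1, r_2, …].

beam 1: φ=-90°, α=195°
  d=(-0.9659,-0.2588)  start (5,1)  tX=0.6626 tY=3.0910  stride 1/|dx|=1.0353 1/|dy|=3.8637
    cross x-line → (4,1), t=0.6626
    cross x-line → (3,1), t=1.6979
    cross x-line → (2,1), t=2.7331
    cross y-line → (2,0), t=3.0910 (wall)
  → r_1 = 3.0910
beam 2: φ=0°, α=285°
  d=(0.2588,-0.9659)  start (5,1)  tX=1.3909 tY=0.8282  stride 1/|dx|=3.8637 1/|dy|=1.0353
    cross y-line → (5,0), t=0.8282 (wall)
  → r_2 = 0.8282
beam 3: φ=90°, α=15°
  d=(0.9659,0.2588)  start (5,1)  tX=0.3727 tY=0.7727  stride 1/|dx|=1.0353 1/|dy|=3.8637
    cross x-line → (6,1), t=0.3727
    cross y-line → (6,2), t=0.7727
    cross x-line → (7,2), t=1.4080 (wall)
  → r_3 = 1.4080

ranges = [3.0910, 0.8282, 1.4080]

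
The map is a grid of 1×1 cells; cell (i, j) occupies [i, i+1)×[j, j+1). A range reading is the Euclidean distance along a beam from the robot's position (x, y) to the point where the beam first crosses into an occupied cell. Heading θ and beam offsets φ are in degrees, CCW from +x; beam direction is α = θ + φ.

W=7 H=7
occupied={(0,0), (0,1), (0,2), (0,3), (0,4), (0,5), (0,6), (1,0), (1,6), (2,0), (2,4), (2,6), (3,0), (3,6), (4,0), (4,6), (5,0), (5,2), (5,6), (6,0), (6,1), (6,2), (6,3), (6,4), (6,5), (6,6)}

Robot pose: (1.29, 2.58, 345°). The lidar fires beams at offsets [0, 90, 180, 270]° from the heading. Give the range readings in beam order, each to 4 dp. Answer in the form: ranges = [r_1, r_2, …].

beam 1: φ=0°, α=345°
  cosα=0.9659 sinα=-0.2588 | (1,2) | tMaxX 0.7350 tMaxY 2.2409 | tΔX 1.0353 tΔY 3.8637
    t=0.7350 [x] (2,2)
    t=1.7703 [x] (3,2)
    t=2.2409 [y] (3,1)
    t=2.8056 [x] (4,1)
    t=3.8409 [x] (5,1)
    t=4.8762 [x] (6,1) — stop
  → r_1 = 4.8762
beam 2: φ=90°, α=75°
  cosα=0.2588 sinα=0.9659 | (1,2) | tMaxX 2.7432 tMaxY 0.4348 | tΔX 3.8637 tΔY 1.0353
    t=0.4348 [y] (1,3)
    t=1.4701 [y] (1,4)
    t=2.5054 [y] (1,5)
    t=2.7432 [x] (2,5)
    t=3.5406 [y] (2,6) — stop
  → r_2 = 3.5406
beam 3: φ=180°, α=165°
  cosα=-0.9659 sinα=0.2588 | (1,2) | tMaxX 0.3002 tMaxY 1.6228 | tΔX 1.0353 tΔY 3.8637
    t=0.3002 [x] (0,2) — stop
  → r_3 = 0.3002
beam 4: φ=270°, α=255°
  cosα=-0.2588 sinα=-0.9659 | (1,2) | tMaxX 1.1205 tMaxY 0.6005 | tΔX 3.8637 tΔY 1.0353
    t=0.6005 [y] (1,1)
    t=1.1205 [x] (0,1) — stop
  → r_4 = 1.1205

ranges = [4.8762, 3.5406, 0.3002, 1.1205]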